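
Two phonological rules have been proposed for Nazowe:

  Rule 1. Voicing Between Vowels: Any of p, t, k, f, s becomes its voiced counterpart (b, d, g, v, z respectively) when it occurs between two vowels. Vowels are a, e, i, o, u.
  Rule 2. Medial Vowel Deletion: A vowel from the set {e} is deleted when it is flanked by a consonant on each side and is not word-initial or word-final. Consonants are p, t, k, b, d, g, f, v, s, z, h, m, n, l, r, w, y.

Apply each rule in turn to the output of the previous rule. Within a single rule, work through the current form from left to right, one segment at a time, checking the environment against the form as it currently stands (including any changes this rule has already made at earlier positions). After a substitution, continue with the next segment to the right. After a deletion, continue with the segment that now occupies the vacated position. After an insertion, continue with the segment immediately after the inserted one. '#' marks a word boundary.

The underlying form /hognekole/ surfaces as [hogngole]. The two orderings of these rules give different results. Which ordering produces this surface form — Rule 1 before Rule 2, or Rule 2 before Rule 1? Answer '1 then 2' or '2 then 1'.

Order 1 then 2:
  1 Voicing Between Vowels: [hognekole] → [hognegole]
  2 Medial Vowel Deletion: [hognegole] → [hogngole]
  result: [hogngole]
Order 2 then 1:
  2 Medial Vowel Deletion: [hognekole] → [hognkole]
  1 Voicing Between Vowels: no change — [hognkole]
  result: [hognkole]

1 then 2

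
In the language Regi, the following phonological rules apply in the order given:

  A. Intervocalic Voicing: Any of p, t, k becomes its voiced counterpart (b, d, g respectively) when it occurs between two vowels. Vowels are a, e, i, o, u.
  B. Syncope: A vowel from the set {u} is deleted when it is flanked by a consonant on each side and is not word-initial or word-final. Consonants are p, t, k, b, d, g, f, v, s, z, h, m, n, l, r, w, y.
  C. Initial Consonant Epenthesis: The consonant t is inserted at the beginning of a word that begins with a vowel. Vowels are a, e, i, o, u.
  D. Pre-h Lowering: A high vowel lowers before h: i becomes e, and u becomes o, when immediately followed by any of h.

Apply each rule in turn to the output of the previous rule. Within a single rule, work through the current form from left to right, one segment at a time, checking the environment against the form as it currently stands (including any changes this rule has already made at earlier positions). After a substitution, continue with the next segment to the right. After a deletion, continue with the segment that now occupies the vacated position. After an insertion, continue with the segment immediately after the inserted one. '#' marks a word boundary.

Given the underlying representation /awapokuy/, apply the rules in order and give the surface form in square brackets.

A Intervocalic Voicing: [awapokuy] → [awaboguy]
B Syncope: [awaboguy] → [awabogy]
C Initial Consonant Epenthesis: [awabogy] → [tawabogy]
D Pre-h Lowering: no change — [tawabogy]

[tawabogy]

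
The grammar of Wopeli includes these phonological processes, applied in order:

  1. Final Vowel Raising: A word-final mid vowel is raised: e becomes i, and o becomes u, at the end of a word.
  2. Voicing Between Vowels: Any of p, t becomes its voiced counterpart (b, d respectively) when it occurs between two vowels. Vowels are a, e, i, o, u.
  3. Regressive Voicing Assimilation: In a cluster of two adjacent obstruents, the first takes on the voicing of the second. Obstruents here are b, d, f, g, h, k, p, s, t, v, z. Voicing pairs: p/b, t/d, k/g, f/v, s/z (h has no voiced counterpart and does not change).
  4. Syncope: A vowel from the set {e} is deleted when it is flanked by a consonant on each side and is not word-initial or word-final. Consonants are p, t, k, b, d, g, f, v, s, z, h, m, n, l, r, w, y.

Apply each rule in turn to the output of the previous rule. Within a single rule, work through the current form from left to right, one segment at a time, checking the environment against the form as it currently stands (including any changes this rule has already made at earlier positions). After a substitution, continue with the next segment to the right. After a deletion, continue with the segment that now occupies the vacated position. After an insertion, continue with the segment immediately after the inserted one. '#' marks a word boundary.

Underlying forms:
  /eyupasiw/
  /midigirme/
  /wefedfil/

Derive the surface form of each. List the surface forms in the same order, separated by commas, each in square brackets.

[eyubasiw], [midigirmi], [wftfil]

/eyupasiw/:
  1 Final Vowel Raising: no change — [eyupasiw]
  2 Voicing Between Vowels: [eyupasiw] → [eyubasiw]
  3 Regressive Voicing Assimilation: no change — [eyubasiw]
  4 Syncope: no change — [eyubasiw]
/midigirme/:
  1 Final Vowel Raising: [midigirme] → [midigirmi]
  2 Voicing Between Vowels: no change — [midigirmi]
  3 Regressive Voicing Assimilation: no change — [midigirmi]
  4 Syncope: no change — [midigirmi]
/wefedfil/:
  1 Final Vowel Raising: no change — [wefedfil]
  2 Voicing Between Vowels: no change — [wefedfil]
  3 Regressive Voicing Assimilation: [wefedfil] → [wefetfil]
  4 Syncope: [wefetfil] → [wftfil]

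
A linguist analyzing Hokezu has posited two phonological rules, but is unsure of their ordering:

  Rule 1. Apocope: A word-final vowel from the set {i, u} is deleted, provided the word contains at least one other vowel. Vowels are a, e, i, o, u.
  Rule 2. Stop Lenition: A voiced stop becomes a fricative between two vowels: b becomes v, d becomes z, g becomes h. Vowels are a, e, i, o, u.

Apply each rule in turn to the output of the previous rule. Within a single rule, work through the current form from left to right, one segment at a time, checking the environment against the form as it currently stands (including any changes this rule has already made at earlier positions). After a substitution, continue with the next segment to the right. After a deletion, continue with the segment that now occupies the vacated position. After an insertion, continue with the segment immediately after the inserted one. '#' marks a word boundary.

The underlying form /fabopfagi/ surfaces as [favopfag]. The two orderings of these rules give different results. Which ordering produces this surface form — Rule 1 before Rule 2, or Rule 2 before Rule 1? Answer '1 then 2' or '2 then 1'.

Order 1 then 2:
  1 Apocope: [fabopfagi] → [fabopfag]
  2 Stop Lenition: [fabopfag] → [favopfag]
  result: [favopfag]
Order 2 then 1:
  2 Stop Lenition: [fabopfagi] → [favopfahi]
  1 Apocope: [favopfahi] → [favopfah]
  result: [favopfah]

1 then 2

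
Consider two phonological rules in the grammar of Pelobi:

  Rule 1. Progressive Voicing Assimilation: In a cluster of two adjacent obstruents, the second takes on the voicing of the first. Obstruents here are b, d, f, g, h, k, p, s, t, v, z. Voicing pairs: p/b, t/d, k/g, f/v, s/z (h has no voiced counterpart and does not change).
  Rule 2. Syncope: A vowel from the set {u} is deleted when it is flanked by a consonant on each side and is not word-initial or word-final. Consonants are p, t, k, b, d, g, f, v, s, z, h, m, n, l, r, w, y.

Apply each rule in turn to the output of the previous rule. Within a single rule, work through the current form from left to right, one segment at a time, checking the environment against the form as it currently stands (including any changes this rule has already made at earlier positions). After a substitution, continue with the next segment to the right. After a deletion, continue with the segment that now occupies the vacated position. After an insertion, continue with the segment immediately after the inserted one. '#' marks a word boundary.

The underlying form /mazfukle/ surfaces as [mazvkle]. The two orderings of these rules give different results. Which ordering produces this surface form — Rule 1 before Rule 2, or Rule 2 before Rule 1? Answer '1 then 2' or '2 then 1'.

1 then 2

Order 1 then 2:
  1 Progressive Voicing Assimilation: [mazfukle] → [mazvukle]
  2 Syncope: [mazvukle] → [mazvkle]
  result: [mazvkle]
Order 2 then 1:
  2 Syncope: [mazfukle] → [mazfkle]
  1 Progressive Voicing Assimilation: [mazfkle] → [mazvgle]
  result: [mazvgle]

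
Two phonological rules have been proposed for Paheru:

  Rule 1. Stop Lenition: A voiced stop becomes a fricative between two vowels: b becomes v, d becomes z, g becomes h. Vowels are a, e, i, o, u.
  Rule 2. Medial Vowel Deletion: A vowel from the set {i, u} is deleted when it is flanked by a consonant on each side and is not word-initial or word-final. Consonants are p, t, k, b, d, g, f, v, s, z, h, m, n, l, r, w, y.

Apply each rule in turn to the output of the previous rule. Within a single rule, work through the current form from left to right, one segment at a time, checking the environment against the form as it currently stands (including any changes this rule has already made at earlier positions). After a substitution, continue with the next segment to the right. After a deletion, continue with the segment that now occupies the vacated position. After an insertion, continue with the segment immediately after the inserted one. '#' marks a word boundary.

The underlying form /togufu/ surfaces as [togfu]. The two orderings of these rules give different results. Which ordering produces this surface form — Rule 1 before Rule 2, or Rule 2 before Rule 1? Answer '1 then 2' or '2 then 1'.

2 then 1

Order 1 then 2:
  1 Stop Lenition: [togufu] → [tohufu]
  2 Medial Vowel Deletion: [tohufu] → [tohfu]
  result: [tohfu]
Order 2 then 1:
  2 Medial Vowel Deletion: [togufu] → [togfu]
  1 Stop Lenition: no change — [togfu]
  result: [togfu]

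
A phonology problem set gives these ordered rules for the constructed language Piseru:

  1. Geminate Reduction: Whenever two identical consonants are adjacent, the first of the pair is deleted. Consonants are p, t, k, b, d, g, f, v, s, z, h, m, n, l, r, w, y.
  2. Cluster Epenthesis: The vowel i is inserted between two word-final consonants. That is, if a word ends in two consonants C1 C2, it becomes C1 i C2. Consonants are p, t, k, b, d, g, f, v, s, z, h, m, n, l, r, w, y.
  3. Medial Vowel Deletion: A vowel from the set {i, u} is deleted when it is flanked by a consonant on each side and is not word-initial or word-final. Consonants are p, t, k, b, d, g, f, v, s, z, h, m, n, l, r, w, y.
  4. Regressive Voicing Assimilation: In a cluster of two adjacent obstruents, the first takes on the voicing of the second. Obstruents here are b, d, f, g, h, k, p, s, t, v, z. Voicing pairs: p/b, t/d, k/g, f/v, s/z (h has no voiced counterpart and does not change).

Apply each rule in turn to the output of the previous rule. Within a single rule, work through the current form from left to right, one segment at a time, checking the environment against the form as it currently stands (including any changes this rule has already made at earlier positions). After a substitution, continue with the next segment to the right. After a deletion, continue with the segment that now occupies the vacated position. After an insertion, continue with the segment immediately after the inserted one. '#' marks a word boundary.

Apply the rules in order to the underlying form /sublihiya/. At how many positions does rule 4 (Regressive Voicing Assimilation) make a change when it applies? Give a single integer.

1 Geminate Reduction: no change — [sublihiya]
2 Cluster Epenthesis: no change — [sublihiya]
3 Medial Vowel Deletion: [sublihiya] → [sblhya]
4 Regressive Voicing Assimilation: [sblhya] → [zblhya]
Rule 4 changed 1 position(s).

1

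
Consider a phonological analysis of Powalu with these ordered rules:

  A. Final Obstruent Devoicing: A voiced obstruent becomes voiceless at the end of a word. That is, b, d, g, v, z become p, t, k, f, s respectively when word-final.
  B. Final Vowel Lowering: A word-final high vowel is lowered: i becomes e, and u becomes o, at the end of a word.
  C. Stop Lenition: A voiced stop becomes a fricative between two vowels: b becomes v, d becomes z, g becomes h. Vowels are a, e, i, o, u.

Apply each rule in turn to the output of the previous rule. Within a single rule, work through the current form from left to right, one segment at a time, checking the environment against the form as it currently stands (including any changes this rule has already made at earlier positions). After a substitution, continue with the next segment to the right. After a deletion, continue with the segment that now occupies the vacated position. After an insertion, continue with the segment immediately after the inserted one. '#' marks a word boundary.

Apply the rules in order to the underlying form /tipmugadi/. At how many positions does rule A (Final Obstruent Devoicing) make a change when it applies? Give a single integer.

0

A Final Obstruent Devoicing: no change — [tipmugadi]
B Final Vowel Lowering: [tipmugadi] → [tipmugade]
C Stop Lenition: [tipmugade] → [tipmuhaze]
Rule A changed 0 position(s).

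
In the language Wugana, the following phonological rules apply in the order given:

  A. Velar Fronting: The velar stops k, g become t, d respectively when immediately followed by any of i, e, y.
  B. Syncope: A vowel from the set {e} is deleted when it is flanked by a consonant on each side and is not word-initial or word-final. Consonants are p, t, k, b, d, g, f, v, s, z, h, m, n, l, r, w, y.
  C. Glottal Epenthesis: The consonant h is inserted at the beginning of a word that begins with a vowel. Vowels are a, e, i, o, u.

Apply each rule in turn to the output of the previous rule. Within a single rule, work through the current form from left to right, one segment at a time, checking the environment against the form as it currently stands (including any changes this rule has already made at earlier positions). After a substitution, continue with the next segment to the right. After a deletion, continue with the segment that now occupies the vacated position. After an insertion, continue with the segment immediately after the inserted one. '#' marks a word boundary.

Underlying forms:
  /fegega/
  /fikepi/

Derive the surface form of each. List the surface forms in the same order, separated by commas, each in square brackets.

/fegega/:
  A Velar Fronting: [fegega] → [fedega]
  B Syncope: [fedega] → [fdga]
  C Glottal Epenthesis: no change — [fdga]
/fikepi/:
  A Velar Fronting: [fikepi] → [fitepi]
  B Syncope: [fitepi] → [fitpi]
  C Glottal Epenthesis: no change — [fitpi]

[fdga], [fitpi]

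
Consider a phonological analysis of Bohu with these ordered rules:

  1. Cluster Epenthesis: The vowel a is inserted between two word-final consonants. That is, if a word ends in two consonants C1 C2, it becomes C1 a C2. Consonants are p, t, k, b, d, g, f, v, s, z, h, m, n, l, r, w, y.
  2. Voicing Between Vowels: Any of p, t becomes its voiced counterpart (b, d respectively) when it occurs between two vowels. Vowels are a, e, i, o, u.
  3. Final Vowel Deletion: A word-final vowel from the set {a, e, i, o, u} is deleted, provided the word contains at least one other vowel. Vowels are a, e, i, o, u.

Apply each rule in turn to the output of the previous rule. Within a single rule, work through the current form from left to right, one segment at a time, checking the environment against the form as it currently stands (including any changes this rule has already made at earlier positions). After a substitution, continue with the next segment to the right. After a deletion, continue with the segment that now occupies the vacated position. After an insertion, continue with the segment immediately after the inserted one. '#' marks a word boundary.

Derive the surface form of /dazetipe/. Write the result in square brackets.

1 Cluster Epenthesis: no change — [dazetipe]
2 Voicing Between Vowels: [dazetipe] → [dazedibe]
3 Final Vowel Deletion: [dazedibe] → [dazedib]

[dazedib]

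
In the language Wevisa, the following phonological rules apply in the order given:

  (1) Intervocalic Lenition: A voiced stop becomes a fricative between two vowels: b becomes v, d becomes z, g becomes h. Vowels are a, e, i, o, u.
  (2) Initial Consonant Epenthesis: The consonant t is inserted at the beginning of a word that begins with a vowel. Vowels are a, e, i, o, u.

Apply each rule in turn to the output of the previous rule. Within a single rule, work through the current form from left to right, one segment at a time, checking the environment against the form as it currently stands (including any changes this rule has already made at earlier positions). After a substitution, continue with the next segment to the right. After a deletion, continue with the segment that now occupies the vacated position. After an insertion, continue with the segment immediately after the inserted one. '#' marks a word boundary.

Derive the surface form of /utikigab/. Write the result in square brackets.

[tutikihab]

(1) Intervocalic Lenition: [utikigab] → [utikihab]
(2) Initial Consonant Epenthesis: [utikihab] → [tutikihab]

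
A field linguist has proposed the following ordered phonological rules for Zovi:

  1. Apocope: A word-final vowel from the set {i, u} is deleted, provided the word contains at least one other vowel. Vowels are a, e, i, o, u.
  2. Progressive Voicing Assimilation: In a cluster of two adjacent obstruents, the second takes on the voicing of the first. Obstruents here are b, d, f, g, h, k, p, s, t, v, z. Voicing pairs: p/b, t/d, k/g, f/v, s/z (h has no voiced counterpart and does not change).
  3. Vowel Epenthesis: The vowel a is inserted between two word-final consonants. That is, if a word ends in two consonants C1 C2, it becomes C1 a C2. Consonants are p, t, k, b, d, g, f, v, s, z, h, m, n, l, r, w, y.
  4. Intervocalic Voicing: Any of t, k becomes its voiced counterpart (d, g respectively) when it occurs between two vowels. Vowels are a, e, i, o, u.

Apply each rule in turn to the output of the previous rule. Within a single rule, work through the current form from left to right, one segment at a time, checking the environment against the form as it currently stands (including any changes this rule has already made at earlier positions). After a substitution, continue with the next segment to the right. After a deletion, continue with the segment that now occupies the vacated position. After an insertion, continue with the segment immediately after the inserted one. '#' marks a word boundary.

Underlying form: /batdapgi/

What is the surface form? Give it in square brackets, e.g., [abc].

1 Apocope: [batdapgi] → [batdapg]
2 Progressive Voicing Assimilation: [batdapg] → [battapk]
3 Vowel Epenthesis: [battapk] → [battapak]
4 Intervocalic Voicing: no change — [battapak]

[battapak]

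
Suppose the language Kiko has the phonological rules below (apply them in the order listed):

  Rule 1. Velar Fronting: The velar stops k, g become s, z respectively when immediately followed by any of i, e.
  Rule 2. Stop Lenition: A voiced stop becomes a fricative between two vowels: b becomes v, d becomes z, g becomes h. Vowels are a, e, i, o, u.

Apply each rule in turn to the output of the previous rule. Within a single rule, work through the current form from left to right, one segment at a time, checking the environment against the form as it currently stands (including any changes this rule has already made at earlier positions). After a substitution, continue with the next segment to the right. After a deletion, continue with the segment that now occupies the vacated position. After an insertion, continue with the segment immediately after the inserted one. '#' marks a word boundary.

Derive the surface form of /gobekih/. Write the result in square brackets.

Rule 1 Velar Fronting: [gobekih] → [gobesih]
Rule 2 Stop Lenition: [gobesih] → [govesih]

[govesih]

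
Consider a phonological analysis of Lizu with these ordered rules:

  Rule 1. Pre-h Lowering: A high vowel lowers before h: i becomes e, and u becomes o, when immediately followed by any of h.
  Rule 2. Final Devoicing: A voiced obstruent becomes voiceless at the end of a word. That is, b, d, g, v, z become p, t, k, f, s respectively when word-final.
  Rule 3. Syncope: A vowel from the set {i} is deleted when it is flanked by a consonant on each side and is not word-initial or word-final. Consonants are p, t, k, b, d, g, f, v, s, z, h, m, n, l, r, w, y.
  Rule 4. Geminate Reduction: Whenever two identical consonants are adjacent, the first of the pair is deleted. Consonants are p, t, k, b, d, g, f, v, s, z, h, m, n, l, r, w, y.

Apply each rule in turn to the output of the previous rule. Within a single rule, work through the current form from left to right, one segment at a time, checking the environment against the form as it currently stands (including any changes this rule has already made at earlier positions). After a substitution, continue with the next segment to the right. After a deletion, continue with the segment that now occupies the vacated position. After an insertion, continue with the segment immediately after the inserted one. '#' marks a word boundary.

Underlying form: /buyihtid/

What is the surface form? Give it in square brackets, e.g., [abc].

[buyeht]

Rule 1 Pre-h Lowering: [buyihtid] → [buyehtid]
Rule 2 Final Devoicing: [buyehtid] → [buyehtit]
Rule 3 Syncope: [buyehtit] → [buyehtt]
Rule 4 Geminate Reduction: [buyehtt] → [buyeht]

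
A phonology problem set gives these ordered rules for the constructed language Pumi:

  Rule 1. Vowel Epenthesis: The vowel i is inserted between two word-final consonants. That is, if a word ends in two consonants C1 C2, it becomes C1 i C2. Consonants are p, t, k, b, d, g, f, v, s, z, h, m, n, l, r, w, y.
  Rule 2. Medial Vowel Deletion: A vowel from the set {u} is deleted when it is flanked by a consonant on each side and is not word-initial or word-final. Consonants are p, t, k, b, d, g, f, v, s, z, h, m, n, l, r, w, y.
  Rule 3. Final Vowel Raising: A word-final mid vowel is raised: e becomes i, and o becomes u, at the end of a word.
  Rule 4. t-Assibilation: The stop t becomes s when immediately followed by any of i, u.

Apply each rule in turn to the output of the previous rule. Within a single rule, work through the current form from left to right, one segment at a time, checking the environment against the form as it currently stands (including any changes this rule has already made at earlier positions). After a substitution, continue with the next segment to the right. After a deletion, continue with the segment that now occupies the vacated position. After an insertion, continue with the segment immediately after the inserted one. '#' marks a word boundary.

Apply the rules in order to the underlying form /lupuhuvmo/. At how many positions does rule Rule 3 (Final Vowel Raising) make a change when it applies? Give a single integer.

Rule 1 Vowel Epenthesis: no change — [lupuhuvmo]
Rule 2 Medial Vowel Deletion: [lupuhuvmo] → [lphvmo]
Rule 3 Final Vowel Raising: [lphvmo] → [lphvmu]
Rule 4 t-Assibilation: no change — [lphvmu]
Rule Rule 3 changed 1 position(s).

1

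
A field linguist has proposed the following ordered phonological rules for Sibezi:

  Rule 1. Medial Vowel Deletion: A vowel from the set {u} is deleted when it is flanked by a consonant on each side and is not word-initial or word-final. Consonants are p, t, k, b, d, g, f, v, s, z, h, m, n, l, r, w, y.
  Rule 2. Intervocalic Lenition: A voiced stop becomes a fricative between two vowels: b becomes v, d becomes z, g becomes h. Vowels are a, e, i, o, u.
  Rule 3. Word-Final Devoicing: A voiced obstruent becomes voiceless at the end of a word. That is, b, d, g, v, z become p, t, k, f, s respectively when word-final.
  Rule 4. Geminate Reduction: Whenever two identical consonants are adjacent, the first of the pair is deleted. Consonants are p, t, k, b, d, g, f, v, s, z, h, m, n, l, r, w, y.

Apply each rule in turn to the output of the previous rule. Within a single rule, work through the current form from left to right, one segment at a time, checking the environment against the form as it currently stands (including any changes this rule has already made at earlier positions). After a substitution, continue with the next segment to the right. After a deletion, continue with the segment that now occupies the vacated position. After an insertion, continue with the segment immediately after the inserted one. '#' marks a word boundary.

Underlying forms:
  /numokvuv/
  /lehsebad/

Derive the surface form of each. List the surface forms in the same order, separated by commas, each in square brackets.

[nmokvf], [lehsevat]

/numokvuv/:
  Rule 1 Medial Vowel Deletion: [numokvuv] → [nmokvv]
  Rule 2 Intervocalic Lenition: no change — [nmokvv]
  Rule 3 Word-Final Devoicing: [nmokvv] → [nmokvf]
  Rule 4 Geminate Reduction: no change — [nmokvf]
/lehsebad/:
  Rule 1 Medial Vowel Deletion: no change — [lehsebad]
  Rule 2 Intervocalic Lenition: [lehsebad] → [lehsevad]
  Rule 3 Word-Final Devoicing: [lehsevad] → [lehsevat]
  Rule 4 Geminate Reduction: no change — [lehsevat]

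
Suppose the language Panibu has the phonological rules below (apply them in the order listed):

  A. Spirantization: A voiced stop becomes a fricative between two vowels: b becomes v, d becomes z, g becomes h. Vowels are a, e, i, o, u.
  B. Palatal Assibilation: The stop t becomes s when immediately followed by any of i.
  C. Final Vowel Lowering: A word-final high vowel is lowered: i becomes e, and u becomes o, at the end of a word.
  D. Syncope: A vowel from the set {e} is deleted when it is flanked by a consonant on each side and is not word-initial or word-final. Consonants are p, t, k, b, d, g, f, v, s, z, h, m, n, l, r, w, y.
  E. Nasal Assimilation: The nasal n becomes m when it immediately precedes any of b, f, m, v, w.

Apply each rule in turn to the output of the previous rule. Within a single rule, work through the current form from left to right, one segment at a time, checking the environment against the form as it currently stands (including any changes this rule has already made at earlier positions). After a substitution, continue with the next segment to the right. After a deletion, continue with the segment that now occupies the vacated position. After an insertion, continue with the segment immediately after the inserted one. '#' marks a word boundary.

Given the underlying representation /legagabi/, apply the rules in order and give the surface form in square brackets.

A Spirantization: [legagabi] → [lehahavi]
B Palatal Assibilation: no change — [lehahavi]
C Final Vowel Lowering: [lehahavi] → [lehahave]
D Syncope: [lehahave] → [lhahave]
E Nasal Assimilation: no change — [lhahave]

[lhahave]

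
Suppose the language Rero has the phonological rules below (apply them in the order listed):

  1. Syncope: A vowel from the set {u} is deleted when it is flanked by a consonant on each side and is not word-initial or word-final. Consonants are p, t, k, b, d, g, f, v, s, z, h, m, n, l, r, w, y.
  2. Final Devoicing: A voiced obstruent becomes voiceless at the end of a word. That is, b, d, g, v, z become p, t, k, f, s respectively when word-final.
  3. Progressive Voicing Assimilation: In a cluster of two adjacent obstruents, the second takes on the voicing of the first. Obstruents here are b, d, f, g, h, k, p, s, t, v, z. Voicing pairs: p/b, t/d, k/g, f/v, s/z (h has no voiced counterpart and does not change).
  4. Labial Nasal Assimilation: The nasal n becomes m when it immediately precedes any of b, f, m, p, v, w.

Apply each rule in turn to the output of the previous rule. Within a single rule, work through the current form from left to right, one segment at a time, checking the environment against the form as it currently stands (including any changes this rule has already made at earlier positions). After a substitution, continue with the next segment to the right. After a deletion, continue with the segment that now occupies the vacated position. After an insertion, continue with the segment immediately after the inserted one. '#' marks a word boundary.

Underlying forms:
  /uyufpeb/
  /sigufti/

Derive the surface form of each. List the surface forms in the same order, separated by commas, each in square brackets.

/uyufpeb/:
  1 Syncope: [uyufpeb] → [uyfpeb]
  2 Final Devoicing: [uyfpeb] → [uyfpep]
  3 Progressive Voicing Assimilation: no change — [uyfpep]
  4 Labial Nasal Assimilation: no change — [uyfpep]
/sigufti/:
  1 Syncope: [sigufti] → [sigfti]
  2 Final Devoicing: no change — [sigfti]
  3 Progressive Voicing Assimilation: [sigfti] → [sigvdi]
  4 Labial Nasal Assimilation: no change — [sigvdi]

[uyfpep], [sigvdi]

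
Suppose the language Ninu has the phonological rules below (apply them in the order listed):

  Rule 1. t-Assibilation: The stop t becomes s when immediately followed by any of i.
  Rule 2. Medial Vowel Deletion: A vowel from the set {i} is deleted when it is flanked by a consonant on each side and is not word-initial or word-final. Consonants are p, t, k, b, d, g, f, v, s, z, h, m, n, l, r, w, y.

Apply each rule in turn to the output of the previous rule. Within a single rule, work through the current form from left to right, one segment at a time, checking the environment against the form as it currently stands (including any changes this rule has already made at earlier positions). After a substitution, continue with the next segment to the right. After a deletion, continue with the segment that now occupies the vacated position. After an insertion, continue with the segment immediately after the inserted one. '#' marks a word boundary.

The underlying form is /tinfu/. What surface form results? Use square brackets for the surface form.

Rule 1 t-Assibilation: [tinfu] → [sinfu]
Rule 2 Medial Vowel Deletion: [sinfu] → [snfu]

[snfu]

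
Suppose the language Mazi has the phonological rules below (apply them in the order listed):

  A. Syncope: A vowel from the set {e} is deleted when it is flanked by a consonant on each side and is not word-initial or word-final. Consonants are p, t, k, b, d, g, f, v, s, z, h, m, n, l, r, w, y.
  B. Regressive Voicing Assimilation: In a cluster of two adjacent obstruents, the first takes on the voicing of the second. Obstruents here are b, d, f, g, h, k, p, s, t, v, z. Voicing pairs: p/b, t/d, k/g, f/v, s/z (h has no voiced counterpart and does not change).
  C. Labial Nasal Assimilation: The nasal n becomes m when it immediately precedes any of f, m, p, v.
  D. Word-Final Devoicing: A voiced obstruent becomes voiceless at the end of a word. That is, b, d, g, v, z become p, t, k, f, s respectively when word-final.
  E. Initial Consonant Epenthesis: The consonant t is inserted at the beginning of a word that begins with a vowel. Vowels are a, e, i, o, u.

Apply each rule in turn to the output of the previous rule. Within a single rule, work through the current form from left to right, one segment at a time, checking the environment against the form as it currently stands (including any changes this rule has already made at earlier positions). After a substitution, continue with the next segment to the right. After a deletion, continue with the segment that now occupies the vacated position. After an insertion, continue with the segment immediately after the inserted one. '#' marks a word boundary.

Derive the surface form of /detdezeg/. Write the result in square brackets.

A Syncope: [detdezeg] → [dtdzg]
B Regressive Voicing Assimilation: [dtdzg] → [tddzg]
C Labial Nasal Assimilation: no change — [tddzg]
D Word-Final Devoicing: [tddzg] → [tddzk]
E Initial Consonant Epenthesis: no change — [tddzk]

[tddzk]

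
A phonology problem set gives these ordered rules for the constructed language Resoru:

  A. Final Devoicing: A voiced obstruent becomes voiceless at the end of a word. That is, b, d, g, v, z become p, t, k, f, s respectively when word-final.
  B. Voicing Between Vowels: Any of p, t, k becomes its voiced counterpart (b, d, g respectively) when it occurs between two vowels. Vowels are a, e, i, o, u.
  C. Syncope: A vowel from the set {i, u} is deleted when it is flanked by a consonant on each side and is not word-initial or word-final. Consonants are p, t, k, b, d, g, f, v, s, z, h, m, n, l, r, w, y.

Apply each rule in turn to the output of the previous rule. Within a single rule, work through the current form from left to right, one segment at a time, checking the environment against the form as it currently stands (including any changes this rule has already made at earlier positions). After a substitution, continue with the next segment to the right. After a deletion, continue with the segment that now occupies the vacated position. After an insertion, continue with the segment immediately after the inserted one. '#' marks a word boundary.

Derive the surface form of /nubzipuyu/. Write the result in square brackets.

[nbzbyu]

A Final Devoicing: no change — [nubzipuyu]
B Voicing Between Vowels: [nubzipuyu] → [nubzibuyu]
C Syncope: [nubzibuyu] → [nbzbyu]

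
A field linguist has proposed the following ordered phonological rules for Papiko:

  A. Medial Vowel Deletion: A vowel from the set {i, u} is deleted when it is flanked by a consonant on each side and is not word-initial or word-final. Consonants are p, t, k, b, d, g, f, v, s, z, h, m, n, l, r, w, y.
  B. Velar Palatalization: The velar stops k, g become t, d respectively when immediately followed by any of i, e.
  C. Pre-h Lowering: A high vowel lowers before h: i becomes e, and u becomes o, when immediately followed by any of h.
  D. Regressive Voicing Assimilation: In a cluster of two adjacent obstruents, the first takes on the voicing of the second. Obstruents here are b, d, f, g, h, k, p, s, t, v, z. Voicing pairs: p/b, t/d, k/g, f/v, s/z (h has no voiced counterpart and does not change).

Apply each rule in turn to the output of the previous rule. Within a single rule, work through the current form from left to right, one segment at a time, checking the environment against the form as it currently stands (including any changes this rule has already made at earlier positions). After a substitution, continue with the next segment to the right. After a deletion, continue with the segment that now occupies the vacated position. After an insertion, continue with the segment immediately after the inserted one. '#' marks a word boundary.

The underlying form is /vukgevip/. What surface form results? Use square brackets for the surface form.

[fgdefp]

A Medial Vowel Deletion: [vukgevip] → [vkgevp]
B Velar Palatalization: [vkgevp] → [vkdevp]
C Pre-h Lowering: no change — [vkdevp]
D Regressive Voicing Assimilation: [vkdevp] → [fgdefp]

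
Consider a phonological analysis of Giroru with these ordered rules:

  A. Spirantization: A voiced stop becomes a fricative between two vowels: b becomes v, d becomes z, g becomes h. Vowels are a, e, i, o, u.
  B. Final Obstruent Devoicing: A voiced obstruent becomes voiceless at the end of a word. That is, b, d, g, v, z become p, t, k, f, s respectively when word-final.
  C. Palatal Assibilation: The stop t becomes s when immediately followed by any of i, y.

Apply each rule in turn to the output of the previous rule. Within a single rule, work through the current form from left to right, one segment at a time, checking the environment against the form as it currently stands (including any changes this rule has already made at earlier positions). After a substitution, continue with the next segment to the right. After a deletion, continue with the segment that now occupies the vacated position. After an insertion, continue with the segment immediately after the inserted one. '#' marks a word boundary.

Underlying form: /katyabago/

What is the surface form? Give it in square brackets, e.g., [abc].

[kasyavaho]

A Spirantization: [katyabago] → [katyavaho]
B Final Obstruent Devoicing: no change — [katyavaho]
C Palatal Assibilation: [katyavaho] → [kasyavaho]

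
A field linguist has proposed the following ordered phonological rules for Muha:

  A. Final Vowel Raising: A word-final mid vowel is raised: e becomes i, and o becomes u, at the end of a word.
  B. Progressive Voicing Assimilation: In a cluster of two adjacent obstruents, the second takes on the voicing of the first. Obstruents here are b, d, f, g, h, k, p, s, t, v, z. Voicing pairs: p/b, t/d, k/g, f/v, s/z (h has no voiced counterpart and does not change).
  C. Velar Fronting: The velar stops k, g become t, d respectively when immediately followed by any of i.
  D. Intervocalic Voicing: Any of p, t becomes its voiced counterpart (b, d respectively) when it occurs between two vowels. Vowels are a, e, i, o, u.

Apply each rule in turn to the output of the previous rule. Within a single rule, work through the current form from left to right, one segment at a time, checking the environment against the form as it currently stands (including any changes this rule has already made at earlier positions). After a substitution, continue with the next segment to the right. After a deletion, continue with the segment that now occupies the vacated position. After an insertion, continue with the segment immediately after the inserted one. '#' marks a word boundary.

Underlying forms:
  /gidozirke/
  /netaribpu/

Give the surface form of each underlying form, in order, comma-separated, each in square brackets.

/gidozirke/:
  A Final Vowel Raising: [gidozirke] → [gidozirki]
  B Progressive Voicing Assimilation: no change — [gidozirki]
  C Velar Fronting: [gidozirki] → [didozirti]
  D Intervocalic Voicing: no change — [didozirti]
/netaribpu/:
  A Final Vowel Raising: no change — [netaribpu]
  B Progressive Voicing Assimilation: [netaribpu] → [netaribbu]
  C Velar Fronting: no change — [netaribbu]
  D Intervocalic Voicing: [netaribbu] → [nedaribbu]

[didozirti], [nedaribbu]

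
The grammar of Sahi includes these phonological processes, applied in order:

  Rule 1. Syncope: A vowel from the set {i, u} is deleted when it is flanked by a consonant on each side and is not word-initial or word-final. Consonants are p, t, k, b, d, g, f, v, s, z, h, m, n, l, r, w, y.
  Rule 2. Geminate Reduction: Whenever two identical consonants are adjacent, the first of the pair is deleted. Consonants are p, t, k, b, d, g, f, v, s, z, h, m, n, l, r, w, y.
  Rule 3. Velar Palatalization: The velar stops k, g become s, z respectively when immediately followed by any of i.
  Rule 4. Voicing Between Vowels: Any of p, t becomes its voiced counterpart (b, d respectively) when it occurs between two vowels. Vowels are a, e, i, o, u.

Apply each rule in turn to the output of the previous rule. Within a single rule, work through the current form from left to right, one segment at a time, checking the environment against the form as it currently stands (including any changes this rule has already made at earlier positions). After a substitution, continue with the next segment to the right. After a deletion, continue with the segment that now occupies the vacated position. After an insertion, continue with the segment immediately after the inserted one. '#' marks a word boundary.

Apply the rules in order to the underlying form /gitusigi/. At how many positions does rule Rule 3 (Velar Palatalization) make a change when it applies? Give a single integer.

Rule 1 Syncope: [gitusigi] → [gtsgi]
Rule 2 Geminate Reduction: no change — [gtsgi]
Rule 3 Velar Palatalization: [gtsgi] → [gtszi]
Rule 4 Voicing Between Vowels: no change — [gtszi]
Rule Rule 3 changed 1 position(s).

1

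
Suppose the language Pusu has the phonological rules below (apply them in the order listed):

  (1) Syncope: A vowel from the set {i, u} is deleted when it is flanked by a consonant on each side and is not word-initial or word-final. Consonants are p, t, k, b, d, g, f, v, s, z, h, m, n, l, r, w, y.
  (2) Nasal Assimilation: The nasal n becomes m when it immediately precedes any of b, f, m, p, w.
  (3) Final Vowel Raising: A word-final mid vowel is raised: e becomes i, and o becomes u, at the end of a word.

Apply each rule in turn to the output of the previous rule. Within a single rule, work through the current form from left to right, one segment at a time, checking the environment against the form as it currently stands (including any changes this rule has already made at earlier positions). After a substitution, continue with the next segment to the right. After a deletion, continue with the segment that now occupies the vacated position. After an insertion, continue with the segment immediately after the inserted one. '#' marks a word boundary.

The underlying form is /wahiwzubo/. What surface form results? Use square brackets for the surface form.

[wahwzbu]

(1) Syncope: [wahiwzubo] → [wahwzbo]
(2) Nasal Assimilation: no change — [wahwzbo]
(3) Final Vowel Raising: [wahwzbo] → [wahwzbu]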